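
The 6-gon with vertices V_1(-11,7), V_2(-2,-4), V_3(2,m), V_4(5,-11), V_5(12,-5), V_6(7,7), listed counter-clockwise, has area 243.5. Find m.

-13

Write out the shoelace sum; only the two edges meeting at V_3 involve m:
2·Area = [((-2)·m − 2·(-4)) + (2·(-11) − 5·m)] + 410
       = -7·m + 396 = 487
⇒ m = -13.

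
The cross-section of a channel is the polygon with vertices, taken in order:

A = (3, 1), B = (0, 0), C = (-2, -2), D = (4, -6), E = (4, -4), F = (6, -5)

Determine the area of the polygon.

26.5

Apply Gauss's area formula: 2A = Σ (x_i·y_{i+1} − x_{i+1}·y_i), indices taken mod 6.
Cross-terms: 0, 0, 20, 8, 4, 21  ⇒  Σ = 53
Area = |Σ|/2 = 26.5.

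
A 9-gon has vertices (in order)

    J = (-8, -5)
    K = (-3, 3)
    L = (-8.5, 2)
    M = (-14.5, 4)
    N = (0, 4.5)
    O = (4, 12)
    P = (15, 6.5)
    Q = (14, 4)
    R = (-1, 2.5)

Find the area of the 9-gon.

114.375

Apply Gauss's area formula: 2A = Σ (x_i·y_{i+1} − x_{i+1}·y_i), indices taken mod 9.
Cross-terms: -39, 19.5, -5, -65.25, -18, -154, -31, 39, 25  ⇒  Σ = -228.75
Area = |Σ|/2 = 114.375.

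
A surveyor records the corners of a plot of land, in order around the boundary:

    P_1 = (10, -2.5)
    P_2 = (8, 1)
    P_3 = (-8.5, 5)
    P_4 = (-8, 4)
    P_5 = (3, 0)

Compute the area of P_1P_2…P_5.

Apply the shoelace (surveyor's) formula: 2A = Σ (x_i·y_{i+1} − x_{i+1}·y_i), indices taken mod 5.
Σ = (30) + (48.5) + (6) + (-12) + (-7.5) = 65
Area = |Σ|/2 = 32.5.

32.5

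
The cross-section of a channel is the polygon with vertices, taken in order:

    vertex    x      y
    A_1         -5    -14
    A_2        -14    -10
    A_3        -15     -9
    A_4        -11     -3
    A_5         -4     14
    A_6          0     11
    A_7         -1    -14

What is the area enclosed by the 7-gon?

Apply Gauss's area formula: 2A = Σ (x_i·y_{i+1} − x_{i+1}·y_i), indices taken mod 7.
Σ = (-146) + (-24) + (-54) + (-166) + (-44) + (11) + (-56) = -479
Area = |Σ|/2 = 239.5.

239.5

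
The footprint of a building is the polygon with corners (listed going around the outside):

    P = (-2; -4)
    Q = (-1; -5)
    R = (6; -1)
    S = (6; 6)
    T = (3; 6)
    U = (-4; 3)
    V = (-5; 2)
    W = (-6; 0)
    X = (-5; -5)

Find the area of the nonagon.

P→Q: (-2)(-5) − (-1)(-4) = 6
Q→R: (-1)(-1) − (6)(-5) = 31
R→S: (6)(6) − (6)(-1) = 42
S→T: (6)(6) − (3)(6) = 18
T→U: (3)(3) − (-4)(6) = 33
U→V: (-4)(2) − (-5)(3) = 7
V→W: (-5)(0) − (-6)(2) = 12
W→X: (-6)(-5) − (-5)(0) = 30
X→P: (-5)(-4) − (-2)(-5) = 10
Σ = 189
Area = |Σ|/2 = 94.5.

94.5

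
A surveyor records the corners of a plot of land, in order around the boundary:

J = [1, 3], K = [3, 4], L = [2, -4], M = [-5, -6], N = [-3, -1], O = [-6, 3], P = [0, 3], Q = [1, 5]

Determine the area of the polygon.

Apply the surveyor's formula: 2A = Σ (x_i·y_{i+1} − x_{i+1}·y_i), indices taken mod 8.
Σ = (-5) + (-20) + (-32) + (-13) + (-15) + (-18) + (-3) + (-2) = -108
Area = |Σ|/2 = 54.

54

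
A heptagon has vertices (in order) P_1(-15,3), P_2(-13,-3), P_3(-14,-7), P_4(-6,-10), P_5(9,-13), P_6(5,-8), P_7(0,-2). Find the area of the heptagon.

176

Apply the shoelace (surveyor's) formula: 2A = Σ (x_i·y_{i+1} − x_{i+1}·y_i), indices taken mod 7.
Cross-terms: 84, 49, 98, 168, -7, -10, -30  ⇒  Σ = 352
Area = |Σ|/2 = 176.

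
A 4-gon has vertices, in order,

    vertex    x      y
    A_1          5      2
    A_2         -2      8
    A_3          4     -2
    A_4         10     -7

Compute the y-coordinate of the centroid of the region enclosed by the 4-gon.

23/63

Apply the shoelace (surveyor's) formula. First the cross-terms c_i = x_i·y_{i+1} − x_{i+1}·y_i:
  44, -28, -8, 55  ⇒  2A = 63, A = 31.5.
Then Σ (y_i + y_{i+1})·c_i = 69, so ȳ = 69 / (6·31.5) = 23/63.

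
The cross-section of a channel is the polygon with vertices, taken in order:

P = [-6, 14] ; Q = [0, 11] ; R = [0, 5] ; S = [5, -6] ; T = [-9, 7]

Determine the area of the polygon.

97

Σ = (-66) + (0) + (-25) + (-19) + (-84) = -194
Area = |Σ|/2 = 97.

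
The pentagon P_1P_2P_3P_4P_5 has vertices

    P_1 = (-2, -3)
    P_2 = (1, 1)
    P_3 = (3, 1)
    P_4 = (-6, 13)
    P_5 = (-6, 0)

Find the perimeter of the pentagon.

|P_1P_2| = √((3)² + (4)²) = √25 = 5
|P_2P_3| = √((2)² + (0)²) = √4 = 2
|P_3P_4| = √((-9)² + (12)²) = √225 = 15
|P_4P_5| = √((0)² + (-13)²) = √169 = 13
|P_5P_1| = √((4)² + (-3)²) = √25 = 5
Perimeter = 5 + 2 + 15 + 13 + 5 = 40.

40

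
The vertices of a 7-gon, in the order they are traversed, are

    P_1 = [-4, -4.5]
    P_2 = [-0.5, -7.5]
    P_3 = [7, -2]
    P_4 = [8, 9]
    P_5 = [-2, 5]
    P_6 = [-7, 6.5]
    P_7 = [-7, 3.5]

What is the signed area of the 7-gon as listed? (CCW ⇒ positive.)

Σ = (27.75) + (53.5) + (79) + (58) + (22) + (21) + (45.5) = 306.75
Signed area = Σ/2 = 153.375 (positive ⇒ counter-clockwise traversal).

153.375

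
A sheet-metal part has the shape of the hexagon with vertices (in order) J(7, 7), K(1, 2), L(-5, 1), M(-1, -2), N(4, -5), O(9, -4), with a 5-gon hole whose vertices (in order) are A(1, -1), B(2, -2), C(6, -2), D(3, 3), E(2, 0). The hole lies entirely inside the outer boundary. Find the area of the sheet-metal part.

69

Outer boundary:
Apply Gauss's area formula: 2A = Σ (x_i·y_{i+1} − x_{i+1}·y_i), indices taken mod 6.
Σ = (7) + (11) + (11) + (13) + (29) + (91) = 162
Area = |Σ|/2 = 81.
Hole:
Apply the shoelace (surveyor's) formula: 2A = Σ (x_i·y_{i+1} − x_{i+1}·y_i), indices taken mod 5.
Cross-terms: 0, 8, 24, -6, -2  ⇒  Σ = 24
Area = |Σ|/2 = 12.
Net area = 81 − 12 = 69.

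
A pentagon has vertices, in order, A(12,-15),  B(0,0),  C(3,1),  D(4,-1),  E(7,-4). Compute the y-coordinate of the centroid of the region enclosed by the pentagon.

-376/73

Apply the surveyor's formula. First the cross-terms c_i = x_i·y_{i+1} − x_{i+1}·y_i:
  0, 0, -7, -9, -57  ⇒  2A = -73, A = -36.5.
Then Σ (y_i + y_{i+1})·c_i = 1128, so ȳ = 1128 / (6·(-36.5)) = -376/73.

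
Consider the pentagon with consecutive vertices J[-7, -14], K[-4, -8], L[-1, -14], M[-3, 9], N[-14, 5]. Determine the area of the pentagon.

169.5

Apply the shoelace (surveyor's) formula: 2A = Σ (x_i·y_{i+1} − x_{i+1}·y_i), indices taken mod 5.
Σ = (0) + (48) + (-51) + (111) + (231) = 339
Area = |Σ|/2 = 169.5.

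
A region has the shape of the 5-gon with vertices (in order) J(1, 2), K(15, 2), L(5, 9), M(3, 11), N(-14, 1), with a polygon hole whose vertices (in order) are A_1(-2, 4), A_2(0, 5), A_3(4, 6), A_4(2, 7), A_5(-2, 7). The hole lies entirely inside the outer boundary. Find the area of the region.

116.5

Outer boundary:
Apply Gauss's area formula: 2A = Σ (x_i·y_{i+1} − x_{i+1}·y_i), indices taken mod 5.
Σ = (-28) + (125) + (28) + (157) + (-29) = 253
Area = |Σ|/2 = 126.5.
Hole:
Σ = (-10) + (-20) + (16) + (28) + (6) = 20
Area = |Σ|/2 = 10.
Net area = 126.5 − 10 = 116.5.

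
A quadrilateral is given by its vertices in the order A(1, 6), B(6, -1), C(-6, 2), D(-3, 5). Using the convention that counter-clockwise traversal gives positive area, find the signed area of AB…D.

Apply the shoelace formula: 2A = Σ (x_i·y_{i+1} − x_{i+1}·y_i), indices taken mod 4.
Cross-terms: -37, 6, -24, -23  ⇒  Σ = -78
Signed area = Σ/2 = -39 (negative ⇒ clockwise traversal).

-39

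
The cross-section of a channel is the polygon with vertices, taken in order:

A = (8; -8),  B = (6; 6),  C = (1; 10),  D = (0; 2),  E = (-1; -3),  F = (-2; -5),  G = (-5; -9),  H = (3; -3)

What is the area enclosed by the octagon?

Σ = (96) + (54) + (2) + (2) + (-1) + (-7) + (42) + (0) = 188
Area = |Σ|/2 = 94.

94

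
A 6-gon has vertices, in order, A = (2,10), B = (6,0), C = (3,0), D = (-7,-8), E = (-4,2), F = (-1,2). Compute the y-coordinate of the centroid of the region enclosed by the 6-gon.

Apply the shoelace formula. First the cross-terms c_i = x_i·y_{i+1} − x_{i+1}·y_i:
  -60, 0, -24, -46, -6, -14  ⇒  2A = -150, A = -75.
Then Σ (y_i + y_{i+1})·c_i = -324, so ȳ = -324 / (6·(-75)) = 0.72.

0.72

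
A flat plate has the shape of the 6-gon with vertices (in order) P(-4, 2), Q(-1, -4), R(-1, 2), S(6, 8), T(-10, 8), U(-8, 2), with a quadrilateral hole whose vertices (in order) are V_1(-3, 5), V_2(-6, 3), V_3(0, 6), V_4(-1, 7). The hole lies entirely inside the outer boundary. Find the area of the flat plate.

Outer boundary:
Σ = (18) + (-6) + (-20) + (128) + (44) + (-8) = 156
Area = |Σ|/2 = 78.
Hole:
Apply the surveyor's formula: 2A = Σ (x_i·y_{i+1} − x_{i+1}·y_i), indices taken mod 4.
Cross-terms: 21, -36, 6, 16  ⇒  Σ = 7
Area = |Σ|/2 = 3.5.
Net area = 78 − 3.5 = 74.5.

74.5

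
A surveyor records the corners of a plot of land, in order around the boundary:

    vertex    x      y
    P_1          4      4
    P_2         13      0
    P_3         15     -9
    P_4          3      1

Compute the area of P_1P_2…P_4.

59.5

Apply the shoelace (surveyor's) formula: 2A = Σ (x_i·y_{i+1} − x_{i+1}·y_i), indices taken mod 4.
P_1→P_2: (4)(0) − (13)(4) = -52
P_2→P_3: (13)(-9) − (15)(0) = -117
P_3→P_4: (15)(1) − (3)(-9) = 42
P_4→P_1: (3)(4) − (4)(1) = 8
Σ = -119
Area = |Σ|/2 = 59.5.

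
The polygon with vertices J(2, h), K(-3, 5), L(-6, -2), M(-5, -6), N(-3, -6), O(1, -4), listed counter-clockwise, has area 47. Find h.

The doubled signed area Σ (x_i y_{i+1} − x_{i+1} y_i) is linear in h.
With h=0 it equals 110; the coefficient of h is 4 (from the two edges through J).
So 4·h + 110 = 2·47 = 94 ⇒ h = -4.

-4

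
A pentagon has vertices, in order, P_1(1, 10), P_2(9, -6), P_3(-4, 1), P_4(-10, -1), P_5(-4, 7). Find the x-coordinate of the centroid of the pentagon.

9/109

Apply Gauss's area formula. First the cross-terms c_i = x_i·y_{i+1} − x_{i+1}·y_i:
  -96, -15, 14, -74, -47  ⇒  2A = -218, A = -109.
Then Σ (x_i + x_{i+1})·c_i = -54, so x̄ = -54 / (6·(-109)) = 9/109.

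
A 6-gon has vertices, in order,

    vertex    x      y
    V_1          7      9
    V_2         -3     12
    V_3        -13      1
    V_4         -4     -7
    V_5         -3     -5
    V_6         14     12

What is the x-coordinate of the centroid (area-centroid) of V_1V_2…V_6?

Apply the shoelace formula. First the cross-terms c_i = x_i·y_{i+1} − x_{i+1}·y_i:
  111, 153, 95, -1, 34, 42  ⇒  2A = 434, A = 217.
Then Σ (x_i + x_{i+1})·c_i = -2356, so x̄ = -2356 / (6·217) = -38/21.

-38/21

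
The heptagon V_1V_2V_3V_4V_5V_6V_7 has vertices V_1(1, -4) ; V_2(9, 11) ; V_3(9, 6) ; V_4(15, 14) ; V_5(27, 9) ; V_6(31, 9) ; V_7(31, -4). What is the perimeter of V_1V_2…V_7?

92

|V_1V_2| = √((8)² + (15)²) = √289 = 17
|V_2V_3| = √((0)² + (-5)²) = √25 = 5
|V_3V_4| = √((6)² + (8)²) = √100 = 10
|V_4V_5| = √((12)² + (-5)²) = √169 = 13
|V_5V_6| = √((4)² + (0)²) = √16 = 4
|V_6V_7| = √((0)² + (-13)²) = √169 = 13
|V_7V_1| = √((-30)² + (0)²) = √900 = 30
Perimeter = 17 + 5 + 10 + 13 + 4 + 13 + 30 = 92.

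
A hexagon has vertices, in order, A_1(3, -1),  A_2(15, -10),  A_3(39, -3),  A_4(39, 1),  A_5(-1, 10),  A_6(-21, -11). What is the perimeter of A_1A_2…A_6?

|A_1A_2| = √((12)² + (-9)²) = √225 = 15
|A_2A_3| = √((24)² + (7)²) = √625 = 25
|A_3A_4| = √((0)² + (4)²) = √16 = 4
|A_4A_5| = √((-40)² + (9)²) = √1681 = 41
|A_5A_6| = √((-20)² + (-21)²) = √841 = 29
|A_6A_1| = √((24)² + (10)²) = √676 = 26
Perimeter = 15 + 25 + 4 + 41 + 29 + 26 = 140.

140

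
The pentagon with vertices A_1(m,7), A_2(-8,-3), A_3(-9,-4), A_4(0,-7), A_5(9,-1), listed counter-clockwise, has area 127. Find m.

-2

Write out the shoelace sum; only the two edges meeting at A_1 involve m:
2·Area = [(9·7 − m·(-1)) + (m·(-3) − (-8)·7)] + 131
       = -2·m + 250 = 254
⇒ m = -2.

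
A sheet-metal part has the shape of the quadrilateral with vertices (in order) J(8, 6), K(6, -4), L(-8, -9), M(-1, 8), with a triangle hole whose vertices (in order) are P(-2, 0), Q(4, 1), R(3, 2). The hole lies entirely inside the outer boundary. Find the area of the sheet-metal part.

145

Outer boundary:
Apply Gauss's area formula: 2A = Σ (x_i·y_{i+1} − x_{i+1}·y_i), indices taken mod 4.
Σ = (-68) + (-86) + (-73) + (-70) = -297
Area = |Σ|/2 = 148.5.
Hole:
P→Q: (-2)(1) − (4)(0) = -2
Q→R: (4)(2) − (3)(1) = 5
R→P: (3)(0) − (-2)(2) = 4
Σ = 7
Area = |Σ|/2 = 3.5.
Net area = 148.5 − 3.5 = 145.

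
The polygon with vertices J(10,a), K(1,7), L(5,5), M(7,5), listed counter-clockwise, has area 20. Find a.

Write out the shoelace sum; only the two edges meeting at J involve a:
2·Area = [(7·a − 10·5) + (10·7 − 1·a)] + -40
       = 6·a + -20 = 40
⇒ a = 10.

10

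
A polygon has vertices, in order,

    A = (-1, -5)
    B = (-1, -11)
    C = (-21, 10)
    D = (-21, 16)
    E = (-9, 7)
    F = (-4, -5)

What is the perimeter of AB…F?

72

|AB| = √((0)² + (-6)²) = √36 = 6
|BC| = √((-20)² + (21)²) = √841 = 29
|CD| = √((0)² + (6)²) = √36 = 6
|DE| = √((12)² + (-9)²) = √225 = 15
|EF| = √((5)² + (-12)²) = √169 = 13
|FA| = √((3)² + (0)²) = √9 = 3
Perimeter = 6 + 29 + 6 + 15 + 13 + 3 = 72.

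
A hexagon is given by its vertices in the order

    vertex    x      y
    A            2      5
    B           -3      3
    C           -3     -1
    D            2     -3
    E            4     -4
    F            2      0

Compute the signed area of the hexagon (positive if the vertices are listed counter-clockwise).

Apply Gauss's area formula: 2A = Σ (x_i·y_{i+1} − x_{i+1}·y_i), indices taken mod 6.
A→B: (2)(3) − (-3)(5) = 21
B→C: (-3)(-1) − (-3)(3) = 12
C→D: (-3)(-3) − (2)(-1) = 11
D→E: (2)(-4) − (4)(-3) = 4
E→F: (4)(0) − (2)(-4) = 8
F→A: (2)(5) − (2)(0) = 10
Σ = 66
Signed area = Σ/2 = 33 (positive ⇒ counter-clockwise traversal).

33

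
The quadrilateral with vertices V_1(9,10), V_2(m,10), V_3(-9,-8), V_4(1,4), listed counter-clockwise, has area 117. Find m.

The doubled signed area Σ (x_i y_{i+1} − x_{i+1} y_i) is linear in m.
With m=0 it equals 126; the coefficient of m is -18 (from the two edges through V_2).
So -18·m + 126 = 2·117 = 234 ⇒ m = -6.

-6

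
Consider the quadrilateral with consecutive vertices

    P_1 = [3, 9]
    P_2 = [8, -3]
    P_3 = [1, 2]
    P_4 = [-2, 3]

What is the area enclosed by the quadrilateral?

Σ = (-81) + (19) + (7) + (-27) = -82
Area = |Σ|/2 = 41.

41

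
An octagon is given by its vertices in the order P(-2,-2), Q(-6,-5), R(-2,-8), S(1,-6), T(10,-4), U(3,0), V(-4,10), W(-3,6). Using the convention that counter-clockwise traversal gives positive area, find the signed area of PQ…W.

89

Apply Gauss's area formula: 2A = Σ (x_i·y_{i+1} − x_{i+1}·y_i), indices taken mod 8.
Σ = (-2) + (38) + (20) + (56) + (12) + (30) + (6) + (18) = 178
Signed area = Σ/2 = 89 (positive ⇒ counter-clockwise traversal).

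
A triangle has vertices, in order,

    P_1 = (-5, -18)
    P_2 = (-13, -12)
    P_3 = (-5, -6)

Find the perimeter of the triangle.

32

|P_1P_2| = √((-8)² + (6)²) = √100 = 10
|P_2P_3| = √((8)² + (6)²) = √100 = 10
|P_3P_1| = √((0)² + (-12)²) = √144 = 12
Perimeter = 10 + 10 + 12 = 32.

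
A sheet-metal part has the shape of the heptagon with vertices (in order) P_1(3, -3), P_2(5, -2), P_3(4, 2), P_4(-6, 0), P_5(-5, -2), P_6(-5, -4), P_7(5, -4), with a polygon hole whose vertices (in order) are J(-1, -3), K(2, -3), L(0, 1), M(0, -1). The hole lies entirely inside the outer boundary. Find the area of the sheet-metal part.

Outer boundary:
Σ = (9) + (18) + (12) + (12) + (10) + (40) + (-3) = 98
Area = |Σ|/2 = 49.
Hole:
Σ = (9) + (2) + (0) + (-1) = 10
Area = |Σ|/2 = 5.
Net area = 49 − 5 = 44.

44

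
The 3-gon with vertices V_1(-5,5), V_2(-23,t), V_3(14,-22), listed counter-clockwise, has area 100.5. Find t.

The doubled signed area Σ (x_i y_{i+1} − x_{i+1} y_i) is linear in t.
With t=0 it equals 581; the coefficient of t is -19 (from the two edges through V_2).
So -19·t + 581 = 2·100.5 = 201 ⇒ t = 20.

20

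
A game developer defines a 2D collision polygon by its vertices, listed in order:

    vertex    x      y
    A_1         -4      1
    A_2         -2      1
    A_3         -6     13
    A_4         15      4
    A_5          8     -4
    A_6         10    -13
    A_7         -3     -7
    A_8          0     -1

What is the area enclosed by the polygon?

253.5

Apply Gauss's area formula: 2A = Σ (x_i·y_{i+1} − x_{i+1}·y_i), indices taken mod 8.
A_1→A_2: (-4)(1) − (-2)(1) = -2
A_2→A_3: (-2)(13) − (-6)(1) = -20
A_3→A_4: (-6)(4) − (15)(13) = -219
A_4→A_5: (15)(-4) − (8)(4) = -92
A_5→A_6: (8)(-13) − (10)(-4) = -64
A_6→A_7: (10)(-7) − (-3)(-13) = -109
A_7→A_8: (-3)(-1) − (0)(-7) = 3
A_8→A_1: (0)(1) − (-4)(-1) = -4
Σ = -507
Area = |Σ|/2 = 253.5.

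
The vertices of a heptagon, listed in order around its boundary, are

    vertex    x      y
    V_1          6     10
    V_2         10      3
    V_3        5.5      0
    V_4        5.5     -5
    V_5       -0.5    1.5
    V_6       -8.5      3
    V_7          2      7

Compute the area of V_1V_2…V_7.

Apply the shoelace (surveyor's) formula: 2A = Σ (x_i·y_{i+1} − x_{i+1}·y_i), indices taken mod 7.
Cross-terms: -82, -16.5, -27.5, 5.75, 11.25, -65.5, -22  ⇒  Σ = -196.5
Area = |Σ|/2 = 98.25.

98.25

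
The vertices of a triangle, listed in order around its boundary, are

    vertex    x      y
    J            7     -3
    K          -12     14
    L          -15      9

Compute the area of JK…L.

Apply Gauss's area formula: 2A = Σ (x_i·y_{i+1} − x_{i+1}·y_i), indices taken mod 3.
Cross-terms: 62, 102, -18  ⇒  Σ = 146
Area = |Σ|/2 = 73.

73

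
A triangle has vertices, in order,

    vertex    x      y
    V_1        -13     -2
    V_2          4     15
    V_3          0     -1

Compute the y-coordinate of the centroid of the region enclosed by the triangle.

4

Apply the shoelace formula. First the cross-terms c_i = x_i·y_{i+1} − x_{i+1}·y_i:
  -187, -4, -13  ⇒  2A = -204, A = -102.
Then Σ (y_i + y_{i+1})·c_i = -2448, so ȳ = -2448 / (6·(-102)) = 4.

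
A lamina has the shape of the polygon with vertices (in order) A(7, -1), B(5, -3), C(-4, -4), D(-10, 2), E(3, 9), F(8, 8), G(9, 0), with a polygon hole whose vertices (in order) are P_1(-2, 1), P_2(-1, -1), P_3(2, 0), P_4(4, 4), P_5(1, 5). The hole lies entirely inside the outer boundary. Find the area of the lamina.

Outer boundary:
Cross-terms: -16, -32, -48, -96, -48, -72, -9  ⇒  Σ = -321
Area = |Σ|/2 = 160.5.
Hole:
Σ = (3) + (2) + (8) + (16) + (11) = 40
Area = |Σ|/2 = 20.
Net area = 160.5 − 20 = 140.5.

140.5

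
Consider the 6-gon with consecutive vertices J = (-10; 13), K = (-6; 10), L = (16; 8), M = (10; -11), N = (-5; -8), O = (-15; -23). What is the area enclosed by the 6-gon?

Σ = (-22) + (-208) + (-256) + (-135) + (-5) + (-425) = -1051
Area = |Σ|/2 = 525.5.

525.5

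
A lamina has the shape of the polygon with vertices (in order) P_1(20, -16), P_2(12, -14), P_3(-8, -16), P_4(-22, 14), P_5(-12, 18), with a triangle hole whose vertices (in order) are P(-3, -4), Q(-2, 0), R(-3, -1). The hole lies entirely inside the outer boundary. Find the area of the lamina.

624.5

Outer boundary:
Apply the shoelace formula: 2A = Σ (x_i·y_{i+1} − x_{i+1}·y_i), indices taken mod 5.
P_1→P_2: (20)(-14) − (12)(-16) = -88
P_2→P_3: (12)(-16) − (-8)(-14) = -304
P_3→P_4: (-8)(14) − (-22)(-16) = -464
P_4→P_5: (-22)(18) − (-12)(14) = -228
P_5→P_1: (-12)(-16) − (20)(18) = -168
Σ = -1252
Area = |Σ|/2 = 626.
Hole:
Σ = (-8) + (2) + (9) = 3
Area = |Σ|/2 = 1.5.
Net area = 626 − 1.5 = 624.5.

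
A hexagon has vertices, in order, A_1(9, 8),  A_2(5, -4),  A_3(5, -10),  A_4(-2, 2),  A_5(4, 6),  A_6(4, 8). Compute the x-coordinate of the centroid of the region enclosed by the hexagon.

Apply Gauss's area formula. First the cross-terms c_i = x_i·y_{i+1} − x_{i+1}·y_i:
  -76, -30, -10, -20, 8, -40  ⇒  2A = -168, A = -84.
Then Σ (x_i + x_{i+1})·c_i = -1890, so x̄ = -1890 / (6·(-84)) = 3.75.

3.75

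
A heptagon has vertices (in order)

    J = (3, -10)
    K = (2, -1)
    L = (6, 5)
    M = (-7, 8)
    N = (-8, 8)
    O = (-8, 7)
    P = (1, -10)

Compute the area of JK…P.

Apply the shoelace formula: 2A = Σ (x_i·y_{i+1} − x_{i+1}·y_i), indices taken mod 7.
Cross-terms: 17, 16, 83, 8, 8, 73, 20  ⇒  Σ = 225
Area = |Σ|/2 = 112.5.

112.5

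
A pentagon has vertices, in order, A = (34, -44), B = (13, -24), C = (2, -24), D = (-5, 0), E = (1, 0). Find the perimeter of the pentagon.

|AB| = √((-21)² + (20)²) = √841 = 29
|BC| = √((-11)² + (0)²) = √121 = 11
|CD| = √((-7)² + (24)²) = √625 = 25
|DE| = √((6)² + (0)²) = √36 = 6
|EA| = √((33)² + (-44)²) = √3025 = 55
Perimeter = 29 + 11 + 25 + 6 + 55 = 126.

126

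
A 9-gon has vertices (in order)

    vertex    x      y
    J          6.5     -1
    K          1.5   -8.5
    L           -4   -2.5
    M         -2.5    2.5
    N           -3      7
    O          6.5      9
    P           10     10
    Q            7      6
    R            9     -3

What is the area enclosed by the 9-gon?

Apply the shoelace (surveyor's) formula: 2A = Σ (x_i·y_{i+1} − x_{i+1}·y_i), indices taken mod 9.
J→K: (6.5)(-8.5) − (1.5)(-1) = -53.75
K→L: (1.5)(-2.5) − (-4)(-8.5) = -37.75
L→M: (-4)(2.5) − (-2.5)(-2.5) = -16.25
M→N: (-2.5)(7) − (-3)(2.5) = -10
N→O: (-3)(9) − (6.5)(7) = -72.5
O→P: (6.5)(10) − (10)(9) = -25
P→Q: (10)(6) − (7)(10) = -10
Q→R: (7)(-3) − (9)(6) = -75
R→J: (9)(-1) − (6.5)(-3) = 10.5
Σ = -289.75
Area = |Σ|/2 = 144.875.

144.875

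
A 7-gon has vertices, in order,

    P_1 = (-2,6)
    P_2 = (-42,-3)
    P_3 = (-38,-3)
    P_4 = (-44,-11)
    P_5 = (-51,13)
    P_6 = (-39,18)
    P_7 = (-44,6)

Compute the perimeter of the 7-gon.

148

|P_1P_2| = √((-40)² + (-9)²) = √1681 = 41
|P_2P_3| = √((4)² + (0)²) = √16 = 4
|P_3P_4| = √((-6)² + (-8)²) = √100 = 10
|P_4P_5| = √((-7)² + (24)²) = √625 = 25
|P_5P_6| = √((12)² + (5)²) = √169 = 13
|P_6P_7| = √((-5)² + (-12)²) = √169 = 13
|P_7P_1| = √((42)² + (0)²) = √1764 = 42
Perimeter = 41 + 4 + 10 + 25 + 13 + 13 + 42 = 148.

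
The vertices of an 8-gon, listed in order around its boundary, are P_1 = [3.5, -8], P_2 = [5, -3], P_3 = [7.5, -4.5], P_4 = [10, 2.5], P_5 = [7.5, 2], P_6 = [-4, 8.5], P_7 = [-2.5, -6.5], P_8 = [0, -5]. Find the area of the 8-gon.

Apply Gauss's area formula: 2A = Σ (x_i·y_{i+1} − x_{i+1}·y_i), indices taken mod 8.
Σ = (29.5) + (0) + (63.75) + (1.25) + (71.75) + (47.25) + (12.5) + (17.5) = 243.5
Area = |Σ|/2 = 121.75.

121.75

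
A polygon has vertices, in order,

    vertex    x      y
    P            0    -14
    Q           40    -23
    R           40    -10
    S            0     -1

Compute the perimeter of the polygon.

108

|PQ| = √((40)² + (-9)²) = √1681 = 41
|QR| = √((0)² + (13)²) = √169 = 13
|RS| = √((-40)² + (9)²) = √1681 = 41
|SP| = √((0)² + (-13)²) = √169 = 13
Perimeter = 41 + 13 + 41 + 13 = 108.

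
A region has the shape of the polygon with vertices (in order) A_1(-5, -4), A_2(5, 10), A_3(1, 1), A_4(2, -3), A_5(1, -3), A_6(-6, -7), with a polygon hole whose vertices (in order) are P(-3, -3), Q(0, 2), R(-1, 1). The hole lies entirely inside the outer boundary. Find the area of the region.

38.5

Outer boundary:
Apply the surveyor's formula: 2A = Σ (x_i·y_{i+1} − x_{i+1}·y_i), indices taken mod 6.
Σ = (-30) + (-5) + (-5) + (-3) + (-25) + (-11) = -79
Area = |Σ|/2 = 39.5.
Hole:
Apply the surveyor's formula: 2A = Σ (x_i·y_{i+1} − x_{i+1}·y_i), indices taken mod 3.
Cross-terms: -6, 2, 6  ⇒  Σ = 2
Area = |Σ|/2 = 1.
Net area = 39.5 − 1 = 38.5.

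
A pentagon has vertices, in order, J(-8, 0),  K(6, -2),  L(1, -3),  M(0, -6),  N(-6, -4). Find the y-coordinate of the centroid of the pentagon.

-295/111

Apply the shoelace (surveyor's) formula. First the cross-terms c_i = x_i·y_{i+1} − x_{i+1}·y_i:
  16, -16, -6, -36, -32  ⇒  2A = -74, A = -37.
Then Σ (y_i + y_{i+1})·c_i = 590, so ȳ = 590 / (6·(-37)) = -295/111.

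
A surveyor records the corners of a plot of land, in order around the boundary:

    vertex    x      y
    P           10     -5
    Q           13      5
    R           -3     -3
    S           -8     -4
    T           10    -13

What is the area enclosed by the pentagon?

151.5

Apply the surveyor's formula: 2A = Σ (x_i·y_{i+1} − x_{i+1}·y_i), indices taken mod 5.
Σ = (115) + (-24) + (-12) + (144) + (80) = 303
Area = |Σ|/2 = 151.5.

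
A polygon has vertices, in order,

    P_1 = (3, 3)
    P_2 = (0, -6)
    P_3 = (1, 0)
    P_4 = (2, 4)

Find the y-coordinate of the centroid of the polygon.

4/21

Apply the shoelace formula. First the cross-terms c_i = x_i·y_{i+1} − x_{i+1}·y_i:
  -18, 6, 4, -6  ⇒  2A = -14, A = -7.
Then Σ (y_i + y_{i+1})·c_i = -8, so ȳ = -8 / (6·(-7)) = 4/21.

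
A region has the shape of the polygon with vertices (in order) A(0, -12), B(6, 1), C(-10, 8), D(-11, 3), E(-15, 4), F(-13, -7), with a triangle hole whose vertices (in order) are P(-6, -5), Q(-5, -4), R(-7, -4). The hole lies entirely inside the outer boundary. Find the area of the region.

Outer boundary:
Apply the shoelace formula: 2A = Σ (x_i·y_{i+1} − x_{i+1}·y_i), indices taken mod 6.
Σ = (72) + (58) + (58) + (1) + (157) + (156) = 502
Area = |Σ|/2 = 251.
Hole:
P→Q: (-6)(-4) − (-5)(-5) = -1
Q→R: (-5)(-4) − (-7)(-4) = -8
R→P: (-7)(-5) − (-6)(-4) = 11
Σ = 2
Area = |Σ|/2 = 1.
Net area = 251 − 1 = 250.

250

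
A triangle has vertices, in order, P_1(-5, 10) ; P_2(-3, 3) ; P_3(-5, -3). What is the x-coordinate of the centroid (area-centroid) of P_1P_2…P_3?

-13/3

Apply the surveyor's formula. First the cross-terms c_i = x_i·y_{i+1} − x_{i+1}·y_i:
  15, 24, -65  ⇒  2A = -26, A = -13.
Then Σ (x_i + x_{i+1})·c_i = 338, so x̄ = 338 / (6·(-13)) = -13/3.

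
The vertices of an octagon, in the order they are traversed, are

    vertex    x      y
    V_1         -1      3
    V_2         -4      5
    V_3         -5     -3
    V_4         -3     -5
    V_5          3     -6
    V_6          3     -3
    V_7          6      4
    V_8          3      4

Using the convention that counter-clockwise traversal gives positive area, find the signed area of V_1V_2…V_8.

Apply the shoelace formula: 2A = Σ (x_i·y_{i+1} − x_{i+1}·y_i), indices taken mod 8.
V_1→V_2: (-1)(5) − (-4)(3) = 7
V_2→V_3: (-4)(-3) − (-5)(5) = 37
V_3→V_4: (-5)(-5) − (-3)(-3) = 16
V_4→V_5: (-3)(-6) − (3)(-5) = 33
V_5→V_6: (3)(-3) − (3)(-6) = 9
V_6→V_7: (3)(4) − (6)(-3) = 30
V_7→V_8: (6)(4) − (3)(4) = 12
V_8→V_1: (3)(3) − (-1)(4) = 13
Σ = 157
Signed area = Σ/2 = 78.5 (positive ⇒ counter-clockwise traversal).

78.5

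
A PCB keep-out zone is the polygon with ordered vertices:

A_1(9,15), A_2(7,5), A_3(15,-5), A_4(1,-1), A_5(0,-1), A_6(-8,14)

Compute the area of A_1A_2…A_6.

217.5

Apply Gauss's area formula: 2A = Σ (x_i·y_{i+1} − x_{i+1}·y_i), indices taken mod 6.
Σ = (-60) + (-110) + (-10) + (-1) + (-8) + (-246) = -435
Area = |Σ|/2 = 217.5.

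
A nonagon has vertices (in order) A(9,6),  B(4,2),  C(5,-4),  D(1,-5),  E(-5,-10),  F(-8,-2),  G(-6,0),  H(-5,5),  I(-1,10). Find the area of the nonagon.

Apply Gauss's area formula: 2A = Σ (x_i·y_{i+1} − x_{i+1}·y_i), indices taken mod 9.
Σ = (-6) + (-26) + (-21) + (-35) + (-70) + (-12) + (-30) + (-45) + (-96) = -341
Area = |Σ|/2 = 170.5.

170.5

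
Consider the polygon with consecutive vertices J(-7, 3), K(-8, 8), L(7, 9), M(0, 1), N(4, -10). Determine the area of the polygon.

Σ = (-32) + (-128) + (7) + (-4) + (-58) = -215
Area = |Σ|/2 = 107.5.

107.5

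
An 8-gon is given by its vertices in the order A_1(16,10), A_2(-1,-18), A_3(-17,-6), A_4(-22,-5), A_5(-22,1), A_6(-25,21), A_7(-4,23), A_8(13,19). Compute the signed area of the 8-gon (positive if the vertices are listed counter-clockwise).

Σ = (-278) + (-300) + (-47) + (-132) + (-437) + (-491) + (-375) + (-174) = -2234
Signed area = Σ/2 = -1117 (negative ⇒ clockwise traversal).

-1117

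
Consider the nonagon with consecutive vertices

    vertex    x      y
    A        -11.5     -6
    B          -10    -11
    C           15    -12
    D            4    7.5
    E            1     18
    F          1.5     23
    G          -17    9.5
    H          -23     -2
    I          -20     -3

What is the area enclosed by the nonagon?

672.375

A→B: (-11.5)(-11) − (-10)(-6) = 66.5
B→C: (-10)(-12) − (15)(-11) = 285
C→D: (15)(7.5) − (4)(-12) = 160.5
D→E: (4)(18) − (1)(7.5) = 64.5
E→F: (1)(23) − (1.5)(18) = -4
F→G: (1.5)(9.5) − (-17)(23) = 405.25
G→H: (-17)(-2) − (-23)(9.5) = 252.5
H→I: (-23)(-3) − (-20)(-2) = 29
I→A: (-20)(-6) − (-11.5)(-3) = 85.5
Σ = 1344.75
Area = |Σ|/2 = 672.375.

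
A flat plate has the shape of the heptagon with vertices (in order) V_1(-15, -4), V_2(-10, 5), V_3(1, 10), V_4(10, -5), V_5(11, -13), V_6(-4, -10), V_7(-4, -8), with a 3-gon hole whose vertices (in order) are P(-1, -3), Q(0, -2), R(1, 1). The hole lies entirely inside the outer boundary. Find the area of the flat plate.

Outer boundary:
Σ = (-115) + (-105) + (-105) + (-75) + (-162) + (-8) + (-104) = -674
Area = |Σ|/2 = 337.
Hole:
Σ = (2) + (2) + (-2) = 2
Area = |Σ|/2 = 1.
Net area = 337 − 1 = 336.

336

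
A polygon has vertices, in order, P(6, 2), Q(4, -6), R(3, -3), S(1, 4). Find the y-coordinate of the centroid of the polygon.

Apply Gauss's area formula. First the cross-terms c_i = x_i·y_{i+1} − x_{i+1}·y_i:
  -44, 6, 15, -22  ⇒  2A = -45, A = -22.5.
Then Σ (y_i + y_{i+1})·c_i = 5, so ȳ = 5 / (6·(-22.5)) = -1/27.

-1/27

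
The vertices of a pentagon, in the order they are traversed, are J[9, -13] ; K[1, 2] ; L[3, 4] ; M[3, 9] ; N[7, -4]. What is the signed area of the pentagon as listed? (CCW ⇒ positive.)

Apply the surveyor's formula: 2A = Σ (x_i·y_{i+1} − x_{i+1}·y_i), indices taken mod 5.
Σ = (31) + (-2) + (15) + (-75) + (-55) = -86
Signed area = Σ/2 = -43 (negative ⇒ clockwise traversal).

-43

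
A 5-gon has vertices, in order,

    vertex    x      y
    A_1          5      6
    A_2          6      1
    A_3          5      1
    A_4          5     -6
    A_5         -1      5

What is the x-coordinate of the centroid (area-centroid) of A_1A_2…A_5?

Apply Gauss's area formula. First the cross-terms c_i = x_i·y_{i+1} − x_{i+1}·y_i:
  -31, 1, -35, 19, -31  ⇒  2A = -77, A = -38.5.
Then Σ (x_i + x_{i+1})·c_i = -728, so x̄ = -728 / (6·(-38.5)) = 104/33.

104/33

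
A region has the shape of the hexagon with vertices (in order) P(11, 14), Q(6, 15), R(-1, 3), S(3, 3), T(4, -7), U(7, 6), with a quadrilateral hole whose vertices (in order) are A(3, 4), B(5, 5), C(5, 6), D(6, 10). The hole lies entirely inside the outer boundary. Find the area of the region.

83

Outer boundary:
Apply the surveyor's formula: 2A = Σ (x_i·y_{i+1} − x_{i+1}·y_i), indices taken mod 6.
Σ = (81) + (33) + (-12) + (-33) + (73) + (32) = 174
Area = |Σ|/2 = 87.
Hole:
Apply the shoelace (surveyor's) formula: 2A = Σ (x_i·y_{i+1} − x_{i+1}·y_i), indices taken mod 4.
Σ = (-5) + (5) + (14) + (-6) = 8
Area = |Σ|/2 = 4.
Net area = 87 − 4 = 83.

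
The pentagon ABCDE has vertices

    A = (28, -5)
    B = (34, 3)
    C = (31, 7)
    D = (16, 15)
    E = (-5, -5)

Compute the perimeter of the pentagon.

|AB| = √((6)² + (8)²) = √100 = 10
|BC| = √((-3)² + (4)²) = √25 = 5
|CD| = √((-15)² + (8)²) = √289 = 17
|DE| = √((-21)² + (-20)²) = √841 = 29
|EA| = √((33)² + (0)²) = √1089 = 33
Perimeter = 10 + 5 + 17 + 29 + 33 = 94.

94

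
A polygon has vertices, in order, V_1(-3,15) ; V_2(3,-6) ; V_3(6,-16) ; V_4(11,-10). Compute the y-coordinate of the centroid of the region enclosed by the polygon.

-580/159

Apply the shoelace formula. First the cross-terms c_i = x_i·y_{i+1} − x_{i+1}·y_i:
  -27, -12, 116, 135  ⇒  2A = 212, A = 106.
Then Σ (y_i + y_{i+1})·c_i = -2320, so ȳ = -2320 / (6·106) = -580/159.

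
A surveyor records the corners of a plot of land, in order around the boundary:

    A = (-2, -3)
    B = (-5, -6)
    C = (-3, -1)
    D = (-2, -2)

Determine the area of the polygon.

5

Apply the shoelace (surveyor's) formula: 2A = Σ (x_i·y_{i+1} − x_{i+1}·y_i), indices taken mod 4.
Cross-terms: -3, -13, 4, 2  ⇒  Σ = -10
Area = |Σ|/2 = 5.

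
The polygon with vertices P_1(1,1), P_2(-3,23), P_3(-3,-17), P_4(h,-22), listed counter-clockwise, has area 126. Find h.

1

The doubled signed area Σ (x_i y_{i+1} − x_{i+1} y_i) is linear in h.
With h=0 it equals 234; the coefficient of h is 18 (from the two edges through P_4).
So 18·h + 234 = 2·126 = 252 ⇒ h = 1.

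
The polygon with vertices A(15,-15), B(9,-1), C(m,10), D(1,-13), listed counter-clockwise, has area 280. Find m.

Write out the shoelace sum; only the two edges meeting at C involve m:
2·Area = [(9·10 − m·(-1)) + (m·(-13) − 1·10)] + 300
       = -12·m + 380 = 560
⇒ m = -15.

-15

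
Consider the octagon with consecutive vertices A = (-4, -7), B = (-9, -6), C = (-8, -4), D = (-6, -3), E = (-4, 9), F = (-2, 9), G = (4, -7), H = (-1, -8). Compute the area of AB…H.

110.5

Apply the surveyor's formula: 2A = Σ (x_i·y_{i+1} − x_{i+1}·y_i), indices taken mod 8.
Cross-terms: -39, -12, 0, -66, -18, -22, -39, -25  ⇒  Σ = -221
Area = |Σ|/2 = 110.5.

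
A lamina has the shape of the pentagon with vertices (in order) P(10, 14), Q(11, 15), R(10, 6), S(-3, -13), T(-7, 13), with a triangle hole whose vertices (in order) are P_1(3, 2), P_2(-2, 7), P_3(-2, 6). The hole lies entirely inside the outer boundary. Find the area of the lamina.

276.5

Outer boundary:
P→Q: (10)(15) − (11)(14) = -4
Q→R: (11)(6) − (10)(15) = -84
R→S: (10)(-13) − (-3)(6) = -112
S→T: (-3)(13) − (-7)(-13) = -130
T→P: (-7)(14) − (10)(13) = -228
Σ = -558
Area = |Σ|/2 = 279.
Hole:
Σ = (25) + (2) + (-22) = 5
Area = |Σ|/2 = 2.5.
Net area = 279 − 2.5 = 276.5.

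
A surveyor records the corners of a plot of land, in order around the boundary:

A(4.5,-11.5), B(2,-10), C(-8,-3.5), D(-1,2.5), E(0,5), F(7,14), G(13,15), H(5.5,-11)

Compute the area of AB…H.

244.375

Apply the shoelace formula: 2A = Σ (x_i·y_{i+1} − x_{i+1}·y_i), indices taken mod 8.
Cross-terms: -22, -87, -23.5, -5, -35, -77, -225.5, -13.75  ⇒  Σ = -488.75
Area = |Σ|/2 = 244.375.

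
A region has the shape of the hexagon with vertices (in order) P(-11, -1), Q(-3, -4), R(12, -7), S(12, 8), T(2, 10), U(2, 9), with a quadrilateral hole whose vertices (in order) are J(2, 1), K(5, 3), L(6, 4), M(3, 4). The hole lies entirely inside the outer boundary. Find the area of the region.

239.5

Outer boundary:
Apply Gauss's area formula: 2A = Σ (x_i·y_{i+1} − x_{i+1}·y_i), indices taken mod 6.
Cross-terms: 41, 69, 180, 104, -2, 97  ⇒  Σ = 489
Area = |Σ|/2 = 244.5.
Hole:
Apply Gauss's area formula: 2A = Σ (x_i·y_{i+1} − x_{i+1}·y_i), indices taken mod 4.
Σ = (1) + (2) + (12) + (-5) = 10
Area = |Σ|/2 = 5.
Net area = 244.5 − 5 = 239.5.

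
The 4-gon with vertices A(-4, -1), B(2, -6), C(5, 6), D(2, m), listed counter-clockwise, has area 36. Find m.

The doubled signed area Σ (x_i y_{i+1} − x_{i+1} y_i) is linear in m.
With m=0 it equals 54; the coefficient of m is 9 (from the two edges through D).
So 9·m + 54 = 2·36 = 72 ⇒ m = 2.

2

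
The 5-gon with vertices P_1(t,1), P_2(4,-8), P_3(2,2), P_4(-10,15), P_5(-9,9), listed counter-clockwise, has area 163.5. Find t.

-13

The doubled signed area Σ (x_i y_{i+1} − x_{i+1} y_i) is linear in t.
With t=0 it equals 106; the coefficient of t is -17 (from the two edges through P_1).
So -17·t + 106 = 2·163.5 = 327 ⇒ t = -13.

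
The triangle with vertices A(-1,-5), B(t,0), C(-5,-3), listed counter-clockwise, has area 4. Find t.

The doubled signed area Σ (x_i y_{i+1} − x_{i+1} y_i) is linear in t.
With t=0 it equals 22; the coefficient of t is 2 (from the two edges through B).
So 2·t + 22 = 2·4 = 8 ⇒ t = -7.

-7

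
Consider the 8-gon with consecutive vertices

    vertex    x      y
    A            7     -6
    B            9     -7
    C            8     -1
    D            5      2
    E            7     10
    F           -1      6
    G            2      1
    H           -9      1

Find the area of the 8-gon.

Σ = (5) + (47) + (21) + (36) + (52) + (-13) + (11) + (47) = 206
Area = |Σ|/2 = 103.

103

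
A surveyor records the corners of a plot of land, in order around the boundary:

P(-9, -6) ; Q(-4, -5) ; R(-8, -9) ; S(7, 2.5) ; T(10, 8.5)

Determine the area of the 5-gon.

55.5

Σ = (21) + (-4) + (43) + (34.5) + (16.5) = 111
Area = |Σ|/2 = 55.5.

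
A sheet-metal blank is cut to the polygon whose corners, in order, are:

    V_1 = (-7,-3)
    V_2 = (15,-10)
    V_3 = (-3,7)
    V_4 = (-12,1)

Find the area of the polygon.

Apply the shoelace formula: 2A = Σ (x_i·y_{i+1} − x_{i+1}·y_i), indices taken mod 4.
Σ = (115) + (75) + (81) + (43) = 314
Area = |Σ|/2 = 157.

157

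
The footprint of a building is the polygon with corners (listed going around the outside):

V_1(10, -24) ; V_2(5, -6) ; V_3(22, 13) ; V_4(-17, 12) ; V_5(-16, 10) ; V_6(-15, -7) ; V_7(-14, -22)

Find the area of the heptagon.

Apply the surveyor's formula: 2A = Σ (x_i·y_{i+1} − x_{i+1}·y_i), indices taken mod 7.
V_1→V_2: (10)(-6) − (5)(-24) = 60
V_2→V_3: (5)(13) − (22)(-6) = 197
V_3→V_4: (22)(12) − (-17)(13) = 485
V_4→V_5: (-17)(10) − (-16)(12) = 22
V_5→V_6: (-16)(-7) − (-15)(10) = 262
V_6→V_7: (-15)(-22) − (-14)(-7) = 232
V_7→V_1: (-14)(-24) − (10)(-22) = 556
Σ = 1814
Area = |Σ|/2 = 907.

907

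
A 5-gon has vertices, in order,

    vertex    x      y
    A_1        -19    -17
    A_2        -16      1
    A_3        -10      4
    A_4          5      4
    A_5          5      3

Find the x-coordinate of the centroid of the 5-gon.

Apply Gauss's area formula. First the cross-terms c_i = x_i·y_{i+1} − x_{i+1}·y_i:
  -291, -54, -60, -5, -28  ⇒  2A = -438, A = -219.
Then Σ (x_i + x_{i+1})·c_i = 12231, so x̄ = 12231 / (6·(-219)) = -1359/146.

-1359/146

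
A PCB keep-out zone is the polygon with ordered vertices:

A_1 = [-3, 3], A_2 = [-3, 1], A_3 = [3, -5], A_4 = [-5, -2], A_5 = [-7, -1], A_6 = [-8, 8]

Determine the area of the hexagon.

43

Σ = (6) + (12) + (-31) + (-9) + (-64) + (0) = -86
Area = |Σ|/2 = 43.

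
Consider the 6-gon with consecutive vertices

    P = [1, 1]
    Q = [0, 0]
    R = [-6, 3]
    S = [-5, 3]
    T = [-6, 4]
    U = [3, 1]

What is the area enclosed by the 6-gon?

P→Q: (1)(0) − (0)(1) = 0
Q→R: (0)(3) − (-6)(0) = 0
R→S: (-6)(3) − (-5)(3) = -3
S→T: (-5)(4) − (-6)(3) = -2
T→U: (-6)(1) − (3)(4) = -18
U→P: (3)(1) − (1)(1) = 2
Σ = -21
Area = |Σ|/2 = 10.5.

10.5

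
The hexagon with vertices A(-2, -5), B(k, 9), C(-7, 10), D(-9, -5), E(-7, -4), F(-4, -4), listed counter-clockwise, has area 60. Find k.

-5

Write out the shoelace sum; only the two edges meeting at B involve k:
2·Area = [((-2)·9 − k·(-5)) + (k·10 − (-7)·9)] + 150
       = 15·k + 195 = 120
⇒ k = -5.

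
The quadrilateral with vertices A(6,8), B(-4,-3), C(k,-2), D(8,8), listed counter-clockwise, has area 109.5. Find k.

Write out the shoelace sum; only the two edges meeting at C involve k:
2·Area = [((-4)·(-2) − k·(-3)) + (k·8 − 8·(-2))] + 30
       = 11·k + 54 = 219
⇒ k = 15.

15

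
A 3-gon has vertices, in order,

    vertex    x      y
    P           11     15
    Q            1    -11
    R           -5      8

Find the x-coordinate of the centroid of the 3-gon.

Apply Gauss's area formula. First the cross-terms c_i = x_i·y_{i+1} − x_{i+1}·y_i:
  -136, -47, -163  ⇒  2A = -346, A = -173.
Then Σ (x_i + x_{i+1})·c_i = -2422, so x̄ = -2422 / (6·(-173)) = 7/3.

7/3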